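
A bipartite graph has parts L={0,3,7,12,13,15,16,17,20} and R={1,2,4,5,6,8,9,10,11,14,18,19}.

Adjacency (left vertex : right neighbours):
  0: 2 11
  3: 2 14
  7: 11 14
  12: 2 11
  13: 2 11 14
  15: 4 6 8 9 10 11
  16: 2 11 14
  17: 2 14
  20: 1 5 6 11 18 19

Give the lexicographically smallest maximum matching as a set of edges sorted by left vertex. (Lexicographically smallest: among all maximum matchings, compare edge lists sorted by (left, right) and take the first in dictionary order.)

|M| = 5 (so the lex-smallest maximum matching has 5 edges)
process left vertices in ascending order; for each, take the smallest-labelled available neighbour that still permits 5 edges overall, or leave it unmatched if none does
lex-smallest matching: {0-2, 3-14, 7-11, 15-4, 20-1}

Lex-smallest maximum matching: {(0,2), (3,14), (7,11), (15,4), (20,1)}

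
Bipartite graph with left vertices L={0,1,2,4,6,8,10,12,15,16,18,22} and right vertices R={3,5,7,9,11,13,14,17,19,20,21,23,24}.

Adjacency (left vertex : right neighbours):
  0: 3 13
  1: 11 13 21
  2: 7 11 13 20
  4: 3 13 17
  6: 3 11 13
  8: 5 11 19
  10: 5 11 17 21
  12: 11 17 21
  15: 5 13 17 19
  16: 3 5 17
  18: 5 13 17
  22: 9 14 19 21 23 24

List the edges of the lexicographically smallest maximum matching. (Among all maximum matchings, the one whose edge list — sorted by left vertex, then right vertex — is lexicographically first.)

Lex-smallest maximum matching: {(0,3), (1,11), (2,7), (4,13), (8,5), (10,17), (12,21), (15,19), (22,9)}

|M| = 9 (so the lex-smallest maximum matching has 9 edges)
process left vertices in ascending order; for each, take the smallest-labelled available neighbour that still permits 9 edges overall, or leave it unmatched if none does
lex-smallest matching: {0-3, 1-11, 2-7, 4-13, 8-5, 10-17, 12-21, 15-19, 22-9}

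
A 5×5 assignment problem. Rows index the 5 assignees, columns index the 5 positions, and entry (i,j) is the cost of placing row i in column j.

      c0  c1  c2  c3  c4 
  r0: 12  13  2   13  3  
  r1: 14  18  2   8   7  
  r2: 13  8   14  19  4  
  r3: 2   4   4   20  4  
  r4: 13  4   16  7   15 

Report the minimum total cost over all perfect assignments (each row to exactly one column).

Minimum assignment cost: 20

optimal assignment: row0→col2 (cost 2), row1→col3 (cost 8), row2→col4 (cost 4), row3→col0 (cost 2), row4→col1 (cost 4)
total = 2 + 8 + 4 + 2 + 4 = 20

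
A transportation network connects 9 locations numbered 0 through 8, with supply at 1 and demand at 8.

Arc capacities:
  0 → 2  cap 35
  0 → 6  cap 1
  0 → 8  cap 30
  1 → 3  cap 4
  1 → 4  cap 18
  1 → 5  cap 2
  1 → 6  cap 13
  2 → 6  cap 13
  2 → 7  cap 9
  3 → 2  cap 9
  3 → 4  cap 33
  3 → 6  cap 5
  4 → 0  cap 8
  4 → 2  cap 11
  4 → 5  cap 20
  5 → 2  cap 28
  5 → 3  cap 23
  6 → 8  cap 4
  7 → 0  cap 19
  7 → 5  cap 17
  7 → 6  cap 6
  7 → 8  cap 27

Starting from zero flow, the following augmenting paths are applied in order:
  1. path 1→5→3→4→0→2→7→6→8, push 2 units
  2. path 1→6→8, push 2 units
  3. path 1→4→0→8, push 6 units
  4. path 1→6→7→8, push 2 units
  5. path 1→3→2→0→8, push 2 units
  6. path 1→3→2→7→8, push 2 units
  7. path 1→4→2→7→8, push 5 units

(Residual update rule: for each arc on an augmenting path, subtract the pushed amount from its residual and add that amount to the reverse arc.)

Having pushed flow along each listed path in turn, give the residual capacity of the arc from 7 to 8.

Residual capacity of (7,8): 18

after path 1 (1→5→3→4→0→2→7→6→8, push 2): res(7,8)=27
after path 2 (1→6→8, push 2): res(7,8)=27
after path 3 (1→4→0→8, push 6): res(7,8)=27
after path 4 (1→6→7→8, push 2): res(7,8)=25
after path 5 (1→3→2→0→8, push 2): res(7,8)=25
after path 6 (1→3→2→7→8, push 2): res(7,8)=23
after path 7 (1→4→2→7→8, push 5): res(7,8)=18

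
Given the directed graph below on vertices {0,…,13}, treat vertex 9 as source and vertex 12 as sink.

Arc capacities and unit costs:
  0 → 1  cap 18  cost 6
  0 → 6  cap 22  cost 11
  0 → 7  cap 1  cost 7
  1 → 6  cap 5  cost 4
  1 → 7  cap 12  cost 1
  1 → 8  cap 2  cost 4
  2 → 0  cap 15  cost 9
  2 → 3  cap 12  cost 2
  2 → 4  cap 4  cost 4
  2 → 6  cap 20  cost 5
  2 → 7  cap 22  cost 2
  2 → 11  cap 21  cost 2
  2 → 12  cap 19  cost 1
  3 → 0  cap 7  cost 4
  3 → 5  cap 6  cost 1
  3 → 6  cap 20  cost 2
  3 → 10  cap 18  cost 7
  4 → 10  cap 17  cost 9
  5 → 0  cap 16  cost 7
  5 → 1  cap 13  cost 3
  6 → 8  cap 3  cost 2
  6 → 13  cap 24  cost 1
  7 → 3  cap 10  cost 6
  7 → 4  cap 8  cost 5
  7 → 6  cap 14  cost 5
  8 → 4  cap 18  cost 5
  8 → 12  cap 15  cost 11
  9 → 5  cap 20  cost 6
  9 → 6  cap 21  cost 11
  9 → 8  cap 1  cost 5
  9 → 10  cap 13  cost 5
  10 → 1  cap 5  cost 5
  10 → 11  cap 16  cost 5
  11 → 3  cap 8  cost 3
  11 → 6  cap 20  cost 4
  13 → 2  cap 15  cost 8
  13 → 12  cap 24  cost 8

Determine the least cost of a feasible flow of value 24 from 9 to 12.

shortest-cost path #1: 9→8→12 push 1 @ unit cost 16 (adds 16)
shortest-cost path #2: 9→6→13→12 push 21 @ unit cost 20 (adds 420)
shortest-cost path #3: 9→5→1→6→13→12 push 2 @ unit cost 22 (adds 44)
total cost = 480

Minimum cost for 24 units: 480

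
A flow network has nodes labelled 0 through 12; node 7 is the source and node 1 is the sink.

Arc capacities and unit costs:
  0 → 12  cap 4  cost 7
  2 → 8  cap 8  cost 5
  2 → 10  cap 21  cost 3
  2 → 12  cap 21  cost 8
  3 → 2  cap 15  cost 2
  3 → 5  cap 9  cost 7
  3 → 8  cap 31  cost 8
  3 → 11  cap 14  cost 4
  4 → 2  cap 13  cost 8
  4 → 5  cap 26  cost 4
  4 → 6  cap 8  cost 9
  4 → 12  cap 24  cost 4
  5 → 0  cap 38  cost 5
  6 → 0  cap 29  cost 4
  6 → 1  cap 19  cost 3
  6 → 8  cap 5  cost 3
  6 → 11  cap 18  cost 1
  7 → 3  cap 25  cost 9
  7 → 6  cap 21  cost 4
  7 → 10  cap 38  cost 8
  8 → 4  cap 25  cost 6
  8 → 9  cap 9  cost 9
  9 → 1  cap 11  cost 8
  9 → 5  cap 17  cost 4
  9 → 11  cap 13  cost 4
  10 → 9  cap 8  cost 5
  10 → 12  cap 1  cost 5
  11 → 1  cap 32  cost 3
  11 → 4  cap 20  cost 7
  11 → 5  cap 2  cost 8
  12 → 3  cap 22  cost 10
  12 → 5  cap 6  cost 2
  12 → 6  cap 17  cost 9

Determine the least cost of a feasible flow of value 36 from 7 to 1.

shortest-cost path #1: 7→6→1 push 19 @ unit cost 7 (adds 133)
shortest-cost path #2: 7→6→11→1 push 2 @ unit cost 8 (adds 16)
shortest-cost path #3: 7→3→11→1 push 14 @ unit cost 16 (adds 224)
shortest-cost path #4: 7→10→9→11→1 push 1 @ unit cost 20 (adds 20)
total cost = 393

Minimum cost for 36 units: 393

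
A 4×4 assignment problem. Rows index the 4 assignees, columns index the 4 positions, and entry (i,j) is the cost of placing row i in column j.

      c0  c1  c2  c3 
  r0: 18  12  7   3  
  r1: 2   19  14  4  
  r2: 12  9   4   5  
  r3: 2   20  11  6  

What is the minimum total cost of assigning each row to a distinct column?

one of 2 optimal assignments: row0→col1 (cost 12), row1→col3 (cost 4), row2→col2 (cost 4), row3→col0 (cost 2)
total = 12 + 4 + 4 + 2 = 22

Minimum assignment cost: 22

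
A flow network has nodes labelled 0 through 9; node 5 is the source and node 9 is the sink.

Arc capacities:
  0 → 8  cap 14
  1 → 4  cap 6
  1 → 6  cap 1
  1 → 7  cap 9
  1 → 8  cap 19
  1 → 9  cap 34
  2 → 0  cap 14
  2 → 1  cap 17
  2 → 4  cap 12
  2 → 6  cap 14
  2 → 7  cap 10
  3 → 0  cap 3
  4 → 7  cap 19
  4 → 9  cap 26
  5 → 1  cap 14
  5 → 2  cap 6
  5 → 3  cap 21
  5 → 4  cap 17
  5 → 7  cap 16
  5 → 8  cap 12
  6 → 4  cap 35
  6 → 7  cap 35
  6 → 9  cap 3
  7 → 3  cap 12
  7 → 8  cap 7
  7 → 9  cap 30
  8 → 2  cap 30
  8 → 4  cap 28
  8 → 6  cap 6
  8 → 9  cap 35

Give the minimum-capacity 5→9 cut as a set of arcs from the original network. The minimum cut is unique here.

augment #1: 5→1→9 push 14
augment #2: 5→4→9 push 17
augment #3: 5→7→9 push 16
augment #4: 5→8→9 push 12
augment #5: 5→2→1→9 push 6
augment #6: 5→3→0→8→9 push 3
max flow = 68; residual-reachable set from 5 gives S-side
cut edges (S→T): {(3,0), (5,1), (5,2), (5,4), (5,7), (5,8)} total cap 68

Min-cut arcs: {(3,0), (5,1), (5,2), (5,4), (5,7), (5,8)} (total capacity 68)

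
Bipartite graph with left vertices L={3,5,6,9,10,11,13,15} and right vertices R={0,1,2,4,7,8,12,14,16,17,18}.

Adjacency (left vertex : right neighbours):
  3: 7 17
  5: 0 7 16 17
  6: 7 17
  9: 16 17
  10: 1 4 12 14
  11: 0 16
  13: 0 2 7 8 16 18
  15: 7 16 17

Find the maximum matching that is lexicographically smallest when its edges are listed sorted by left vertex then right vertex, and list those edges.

Lex-smallest maximum matching: {(3,7), (5,0), (6,17), (9,16), (10,1), (13,2)}

|M| = 6 (so the lex-smallest maximum matching has 6 edges)
process left vertices in ascending order; for each, take the smallest-labelled available neighbour that still permits 6 edges overall, or leave it unmatched if none does
lex-smallest matching: {3-7, 5-0, 6-17, 9-16, 10-1, 13-2}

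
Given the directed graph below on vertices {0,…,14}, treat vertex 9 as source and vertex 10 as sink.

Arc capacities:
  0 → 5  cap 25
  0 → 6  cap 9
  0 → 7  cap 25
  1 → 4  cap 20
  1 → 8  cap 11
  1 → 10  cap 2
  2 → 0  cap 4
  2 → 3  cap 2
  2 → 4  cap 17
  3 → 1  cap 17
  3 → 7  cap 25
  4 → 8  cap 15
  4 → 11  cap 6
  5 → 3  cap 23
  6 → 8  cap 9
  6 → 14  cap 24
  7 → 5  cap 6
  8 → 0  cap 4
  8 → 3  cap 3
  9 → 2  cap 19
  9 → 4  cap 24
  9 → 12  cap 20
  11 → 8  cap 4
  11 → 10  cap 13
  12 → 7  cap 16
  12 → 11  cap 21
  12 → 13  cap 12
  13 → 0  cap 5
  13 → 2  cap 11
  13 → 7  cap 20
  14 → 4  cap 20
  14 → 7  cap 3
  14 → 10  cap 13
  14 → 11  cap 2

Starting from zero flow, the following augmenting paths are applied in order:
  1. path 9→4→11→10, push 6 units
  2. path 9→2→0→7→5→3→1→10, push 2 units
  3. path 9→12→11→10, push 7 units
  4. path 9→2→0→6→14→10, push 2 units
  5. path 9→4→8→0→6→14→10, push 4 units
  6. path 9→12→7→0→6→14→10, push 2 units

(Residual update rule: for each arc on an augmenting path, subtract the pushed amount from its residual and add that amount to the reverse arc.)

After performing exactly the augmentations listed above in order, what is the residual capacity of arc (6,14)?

after path 1 (9→4→11→10, push 6): res(6,14)=24
after path 2 (9→2→0→7→5→3→1→10, push 2): res(6,14)=24
after path 3 (9→12→11→10, push 7): res(6,14)=24
after path 4 (9→2→0→6→14→10, push 2): res(6,14)=22
after path 5 (9→4→8→0→6→14→10, push 4): res(6,14)=18
after path 6 (9→12→7→0→6→14→10, push 2): res(6,14)=16

Residual capacity of (6,14): 16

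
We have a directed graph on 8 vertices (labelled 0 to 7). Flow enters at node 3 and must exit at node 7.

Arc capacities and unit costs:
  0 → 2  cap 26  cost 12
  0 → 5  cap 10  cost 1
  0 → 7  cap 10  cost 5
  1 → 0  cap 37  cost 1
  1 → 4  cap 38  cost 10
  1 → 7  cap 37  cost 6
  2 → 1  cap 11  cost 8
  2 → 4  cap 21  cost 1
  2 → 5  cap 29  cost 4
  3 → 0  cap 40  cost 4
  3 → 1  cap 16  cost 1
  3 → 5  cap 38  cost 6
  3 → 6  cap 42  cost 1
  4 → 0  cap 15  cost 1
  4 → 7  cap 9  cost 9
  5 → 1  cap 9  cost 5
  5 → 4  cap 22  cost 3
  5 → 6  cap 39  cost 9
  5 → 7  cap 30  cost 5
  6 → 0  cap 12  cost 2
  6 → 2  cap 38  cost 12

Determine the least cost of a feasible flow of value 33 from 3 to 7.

shortest-cost path #1: 3→1→7 push 16 @ unit cost 7 (adds 112)
shortest-cost path #2: 3→6→0→7 push 10 @ unit cost 8 (adds 80)
shortest-cost path #3: 3→6→0→5→7 push 2 @ unit cost 9 (adds 18)
shortest-cost path #4: 3→0→5→7 push 5 @ unit cost 10 (adds 50)
total cost = 260

Minimum cost for 33 units: 260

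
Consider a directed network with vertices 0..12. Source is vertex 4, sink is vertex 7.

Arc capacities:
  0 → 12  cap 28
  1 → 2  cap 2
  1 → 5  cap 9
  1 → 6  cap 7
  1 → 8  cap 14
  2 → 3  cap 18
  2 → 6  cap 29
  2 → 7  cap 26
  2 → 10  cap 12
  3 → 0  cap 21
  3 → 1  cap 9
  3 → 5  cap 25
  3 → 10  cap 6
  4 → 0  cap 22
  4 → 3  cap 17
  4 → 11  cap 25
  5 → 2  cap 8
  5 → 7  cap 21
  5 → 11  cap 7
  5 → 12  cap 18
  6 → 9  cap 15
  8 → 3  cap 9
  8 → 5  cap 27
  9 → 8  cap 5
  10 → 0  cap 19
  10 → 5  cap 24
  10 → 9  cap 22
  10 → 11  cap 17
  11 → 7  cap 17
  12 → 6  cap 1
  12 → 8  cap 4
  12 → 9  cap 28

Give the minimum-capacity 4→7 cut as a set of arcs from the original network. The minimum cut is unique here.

augment #1: 4→11→7 push 17
augment #2: 4→3→5→7 push 17
augment #3: 4→0→12→8→5→7 push 4
augment #4: 4→0→12→9→8→5→2→7 push 5
max flow = 43; residual-reachable set from 4 gives S-side
cut edges (S→T): {(4,3), (9,8), (11,7), (12,8)} total cap 43

Min-cut arcs: {(4,3), (9,8), (11,7), (12,8)} (total capacity 43)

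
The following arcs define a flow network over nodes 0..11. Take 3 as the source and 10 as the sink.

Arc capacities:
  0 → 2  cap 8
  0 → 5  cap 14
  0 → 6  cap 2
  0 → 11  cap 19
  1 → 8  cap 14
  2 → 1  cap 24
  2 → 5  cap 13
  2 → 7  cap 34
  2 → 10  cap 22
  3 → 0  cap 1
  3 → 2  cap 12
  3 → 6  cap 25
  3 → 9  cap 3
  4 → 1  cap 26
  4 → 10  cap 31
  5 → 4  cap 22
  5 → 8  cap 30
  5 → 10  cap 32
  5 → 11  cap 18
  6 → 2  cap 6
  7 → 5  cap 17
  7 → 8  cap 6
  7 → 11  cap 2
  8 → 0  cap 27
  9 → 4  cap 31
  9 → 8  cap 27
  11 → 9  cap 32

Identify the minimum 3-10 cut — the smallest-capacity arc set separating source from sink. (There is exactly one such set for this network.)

augment #1: 3→2→10 push 12
augment #2: 3→0→2→10 push 1
augment #3: 3→6→2→10 push 6
augment #4: 3→9→4→10 push 3
max flow = 22; residual-reachable set from 3 gives S-side
cut edges (S→T): {(3,0), (3,2), (3,9), (6,2)} total cap 22

Min-cut arcs: {(3,0), (3,2), (3,9), (6,2)} (total capacity 22)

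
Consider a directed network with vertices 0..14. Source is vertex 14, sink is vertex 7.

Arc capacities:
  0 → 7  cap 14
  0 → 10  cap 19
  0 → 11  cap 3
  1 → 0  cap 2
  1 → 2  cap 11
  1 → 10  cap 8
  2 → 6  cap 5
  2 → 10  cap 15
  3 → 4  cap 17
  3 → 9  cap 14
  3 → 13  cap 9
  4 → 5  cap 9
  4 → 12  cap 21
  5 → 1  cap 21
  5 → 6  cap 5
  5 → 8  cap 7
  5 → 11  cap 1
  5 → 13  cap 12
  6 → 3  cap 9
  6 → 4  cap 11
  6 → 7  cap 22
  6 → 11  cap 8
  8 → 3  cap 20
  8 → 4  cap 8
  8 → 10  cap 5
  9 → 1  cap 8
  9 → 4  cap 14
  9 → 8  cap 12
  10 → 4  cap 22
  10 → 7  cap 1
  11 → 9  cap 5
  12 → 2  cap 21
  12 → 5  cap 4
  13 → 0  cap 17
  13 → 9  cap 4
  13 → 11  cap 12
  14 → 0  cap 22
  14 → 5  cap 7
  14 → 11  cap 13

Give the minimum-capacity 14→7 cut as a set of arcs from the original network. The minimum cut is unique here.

augment #1: 14→0→7 push 14
augment #2: 14→0→10→7 push 1
augment #3: 14→5→6→7 push 5
augment #4: 14→5→1→2→6→7 push 2
augment #5: 14→11→9→1→2→6→7 push 3
max flow = 25; residual-reachable set from 14 gives S-side
cut edges (S→T): {(0,7), (2,6), (5,6), (10,7)} total cap 25

Min-cut arcs: {(0,7), (2,6), (5,6), (10,7)} (total capacity 25)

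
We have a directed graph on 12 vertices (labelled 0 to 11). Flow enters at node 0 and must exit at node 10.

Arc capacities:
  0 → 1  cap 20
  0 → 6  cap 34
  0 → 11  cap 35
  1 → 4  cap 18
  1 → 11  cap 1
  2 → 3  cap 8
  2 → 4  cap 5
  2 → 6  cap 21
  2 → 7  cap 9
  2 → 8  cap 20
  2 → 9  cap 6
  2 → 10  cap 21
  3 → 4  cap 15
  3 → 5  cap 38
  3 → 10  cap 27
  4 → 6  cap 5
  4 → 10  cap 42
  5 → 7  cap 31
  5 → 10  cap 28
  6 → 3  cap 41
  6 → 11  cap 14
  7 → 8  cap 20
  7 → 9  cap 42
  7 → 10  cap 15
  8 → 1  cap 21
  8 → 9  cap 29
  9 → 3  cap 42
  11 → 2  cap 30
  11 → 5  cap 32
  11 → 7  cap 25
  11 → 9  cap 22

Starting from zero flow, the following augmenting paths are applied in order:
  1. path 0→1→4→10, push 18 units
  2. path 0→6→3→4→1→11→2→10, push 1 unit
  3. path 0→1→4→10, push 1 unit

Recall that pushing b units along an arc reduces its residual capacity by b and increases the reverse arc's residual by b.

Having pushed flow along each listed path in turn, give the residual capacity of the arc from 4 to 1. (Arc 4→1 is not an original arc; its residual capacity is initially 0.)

Residual capacity of (4,1): 18

after path 1 (0→1→4→10, push 18): res(4,1)=18
after path 2 (0→6→3→4→1→11→2→10, push 1): res(4,1)=17
after path 3 (0→1→4→10, push 1): res(4,1)=18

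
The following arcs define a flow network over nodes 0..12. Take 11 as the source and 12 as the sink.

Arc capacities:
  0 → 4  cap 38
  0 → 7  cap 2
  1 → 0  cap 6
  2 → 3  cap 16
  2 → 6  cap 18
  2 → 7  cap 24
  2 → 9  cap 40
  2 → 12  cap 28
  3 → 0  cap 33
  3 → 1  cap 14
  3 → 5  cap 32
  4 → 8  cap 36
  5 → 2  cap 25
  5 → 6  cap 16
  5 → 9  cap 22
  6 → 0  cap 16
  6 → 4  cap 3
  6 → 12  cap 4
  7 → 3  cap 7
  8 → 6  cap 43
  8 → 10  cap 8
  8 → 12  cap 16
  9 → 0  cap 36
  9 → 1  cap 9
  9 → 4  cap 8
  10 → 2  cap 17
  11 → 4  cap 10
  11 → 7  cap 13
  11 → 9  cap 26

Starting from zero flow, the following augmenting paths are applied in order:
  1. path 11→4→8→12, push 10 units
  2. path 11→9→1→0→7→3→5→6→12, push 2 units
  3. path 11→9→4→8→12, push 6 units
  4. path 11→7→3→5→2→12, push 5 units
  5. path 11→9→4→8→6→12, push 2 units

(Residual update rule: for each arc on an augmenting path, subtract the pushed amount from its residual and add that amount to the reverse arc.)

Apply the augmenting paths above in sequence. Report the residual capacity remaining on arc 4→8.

after path 1 (11→4→8→12, push 10): res(4,8)=26
after path 2 (11→9→1→0→7→3→5→6→12, push 2): res(4,8)=26
after path 3 (11→9→4→8→12, push 6): res(4,8)=20
after path 4 (11→7→3→5→2→12, push 5): res(4,8)=20
after path 5 (11→9→4→8→6→12, push 2): res(4,8)=18

Residual capacity of (4,8): 18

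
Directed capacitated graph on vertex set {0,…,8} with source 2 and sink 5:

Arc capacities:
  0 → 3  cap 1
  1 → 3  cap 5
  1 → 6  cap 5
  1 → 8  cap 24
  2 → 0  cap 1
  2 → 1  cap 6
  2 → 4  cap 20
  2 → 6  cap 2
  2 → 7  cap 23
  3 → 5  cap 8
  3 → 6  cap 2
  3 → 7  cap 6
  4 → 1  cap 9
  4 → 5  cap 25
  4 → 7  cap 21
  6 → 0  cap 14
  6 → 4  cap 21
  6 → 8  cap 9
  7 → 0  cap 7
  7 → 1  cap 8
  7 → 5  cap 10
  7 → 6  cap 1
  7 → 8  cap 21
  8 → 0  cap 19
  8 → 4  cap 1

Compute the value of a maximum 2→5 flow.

Maximum flow value: 41

augment #1: 2→4→5 bottleneck 20, total now 20
augment #2: 2→7→5 bottleneck 10, total now 30
augment #3: 2→0→3→5 bottleneck 1, total now 31
augment #4: 2→1→3→5 bottleneck 5, total now 36
augment #5: 2→6→4→5 bottleneck 2, total now 38
augment #6: 2→1→6→4→5 bottleneck 1, total now 39
augment #7: 2→7→6→4→5 bottleneck 1, total now 40
augment #8: 2→7→8→4→5 bottleneck 1, total now 41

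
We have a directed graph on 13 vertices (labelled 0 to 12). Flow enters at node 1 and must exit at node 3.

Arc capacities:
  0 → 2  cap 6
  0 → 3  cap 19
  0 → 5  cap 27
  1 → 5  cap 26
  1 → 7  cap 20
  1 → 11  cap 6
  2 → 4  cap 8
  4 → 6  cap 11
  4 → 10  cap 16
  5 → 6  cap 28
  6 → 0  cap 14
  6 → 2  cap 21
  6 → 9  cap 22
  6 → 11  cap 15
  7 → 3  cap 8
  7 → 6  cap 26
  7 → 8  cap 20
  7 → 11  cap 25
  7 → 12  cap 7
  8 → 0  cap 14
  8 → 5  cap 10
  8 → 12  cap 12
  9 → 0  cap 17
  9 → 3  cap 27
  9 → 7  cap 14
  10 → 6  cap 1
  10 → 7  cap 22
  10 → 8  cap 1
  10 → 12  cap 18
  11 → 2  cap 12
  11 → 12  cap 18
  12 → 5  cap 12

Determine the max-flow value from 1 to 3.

Maximum flow value: 49

augment #1: 1→7→3 bottleneck 8, total now 8
augment #2: 1→5→6→0→3 bottleneck 14, total now 22
augment #3: 1→5→6→9→3 bottleneck 12, total now 34
augment #4: 1→7→6→9→3 bottleneck 10, total now 44
augment #5: 1→7→8→0→3 bottleneck 2, total now 46
augment #6: 1→11→2→4→10→8→0→3 bottleneck 1, total now 47
augment #7: 1→11→2→4→6→7→8→0→3 bottleneck 2, total now 49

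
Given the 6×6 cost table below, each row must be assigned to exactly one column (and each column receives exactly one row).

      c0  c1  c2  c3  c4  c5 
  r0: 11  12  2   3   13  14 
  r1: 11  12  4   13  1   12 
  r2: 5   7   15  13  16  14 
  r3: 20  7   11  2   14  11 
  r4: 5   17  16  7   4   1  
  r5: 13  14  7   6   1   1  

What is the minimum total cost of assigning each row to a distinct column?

Minimum assignment cost: 18

optimal assignment: row0→col2 (cost 2), row1→col4 (cost 1), row2→col1 (cost 7), row3→col3 (cost 2), row4→col0 (cost 5), row5→col5 (cost 1)
total = 2 + 1 + 7 + 2 + 5 + 1 = 18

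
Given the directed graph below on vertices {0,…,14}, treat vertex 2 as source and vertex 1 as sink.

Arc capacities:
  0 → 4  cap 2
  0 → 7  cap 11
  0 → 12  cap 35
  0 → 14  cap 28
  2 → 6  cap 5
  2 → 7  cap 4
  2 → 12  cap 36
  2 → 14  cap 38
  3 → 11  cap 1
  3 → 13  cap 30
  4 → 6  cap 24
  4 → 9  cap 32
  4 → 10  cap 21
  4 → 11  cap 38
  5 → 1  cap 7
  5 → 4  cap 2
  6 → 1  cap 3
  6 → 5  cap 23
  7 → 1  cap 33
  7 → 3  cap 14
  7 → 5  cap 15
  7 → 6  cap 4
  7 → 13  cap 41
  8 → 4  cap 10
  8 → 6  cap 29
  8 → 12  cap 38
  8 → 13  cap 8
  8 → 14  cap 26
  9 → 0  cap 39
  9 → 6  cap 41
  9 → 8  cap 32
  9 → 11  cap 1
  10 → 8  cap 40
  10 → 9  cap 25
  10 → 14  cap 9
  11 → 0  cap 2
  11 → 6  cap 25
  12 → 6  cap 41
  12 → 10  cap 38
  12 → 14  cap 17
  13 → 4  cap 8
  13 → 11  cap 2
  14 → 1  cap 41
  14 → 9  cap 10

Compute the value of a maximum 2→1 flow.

augment #1: 2→6→1 bottleneck 3, total now 3
augment #2: 2→7→1 bottleneck 4, total now 7
augment #3: 2→14→1 bottleneck 38, total now 45
augment #4: 2→6→5→1 bottleneck 2, total now 47
augment #5: 2→12→14→1 bottleneck 3, total now 50
augment #6: 2→12→6→5→1 bottleneck 5, total now 55
augment #7: 2→12→10→9→0→7→1 bottleneck 11, total now 66

Maximum flow value: 66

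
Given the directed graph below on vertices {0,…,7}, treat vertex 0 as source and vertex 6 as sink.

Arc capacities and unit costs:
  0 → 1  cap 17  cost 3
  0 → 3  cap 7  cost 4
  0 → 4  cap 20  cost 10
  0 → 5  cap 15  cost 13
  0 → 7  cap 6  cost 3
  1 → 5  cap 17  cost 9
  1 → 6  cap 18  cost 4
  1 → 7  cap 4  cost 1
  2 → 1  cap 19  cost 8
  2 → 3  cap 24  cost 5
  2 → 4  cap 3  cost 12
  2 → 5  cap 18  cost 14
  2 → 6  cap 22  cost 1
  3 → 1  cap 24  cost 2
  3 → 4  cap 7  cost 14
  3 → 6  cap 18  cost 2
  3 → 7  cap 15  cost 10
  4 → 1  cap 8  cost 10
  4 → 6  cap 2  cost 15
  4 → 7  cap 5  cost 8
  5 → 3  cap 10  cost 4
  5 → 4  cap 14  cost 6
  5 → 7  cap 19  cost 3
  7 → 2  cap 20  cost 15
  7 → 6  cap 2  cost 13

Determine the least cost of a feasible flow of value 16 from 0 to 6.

shortest-cost path #1: 0→3→6 push 7 @ unit cost 6 (adds 42)
shortest-cost path #2: 0→1→6 push 9 @ unit cost 7 (adds 63)
total cost = 105

Minimum cost for 16 units: 105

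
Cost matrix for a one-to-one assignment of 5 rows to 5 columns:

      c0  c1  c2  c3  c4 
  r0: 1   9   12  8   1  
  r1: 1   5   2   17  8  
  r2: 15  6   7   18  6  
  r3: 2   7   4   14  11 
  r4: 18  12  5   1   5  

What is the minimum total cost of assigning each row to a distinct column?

Minimum assignment cost: 12

optimal assignment: row0→col4 (cost 1), row1→col2 (cost 2), row2→col1 (cost 6), row3→col0 (cost 2), row4→col3 (cost 1)
total = 1 + 2 + 6 + 2 + 1 = 12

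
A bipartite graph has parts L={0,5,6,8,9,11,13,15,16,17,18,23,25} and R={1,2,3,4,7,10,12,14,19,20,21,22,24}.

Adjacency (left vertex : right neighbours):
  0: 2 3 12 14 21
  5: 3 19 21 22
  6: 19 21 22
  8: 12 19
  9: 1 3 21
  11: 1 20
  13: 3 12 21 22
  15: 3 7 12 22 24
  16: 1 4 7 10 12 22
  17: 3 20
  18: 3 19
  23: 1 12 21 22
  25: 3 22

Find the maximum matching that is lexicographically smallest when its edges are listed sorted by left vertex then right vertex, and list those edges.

|M| = 10 (so the lex-smallest maximum matching has 10 edges)
process left vertices in ascending order; for each, take the smallest-labelled available neighbour that still permits 10 edges overall, or leave it unmatched if none does
lex-smallest matching: {0-2, 5-3, 6-19, 8-12, 9-1, 11-20, 13-21, 15-7, 16-4, 23-22}

Lex-smallest maximum matching: {(0,2), (5,3), (6,19), (8,12), (9,1), (11,20), (13,21), (15,7), (16,4), (23,22)}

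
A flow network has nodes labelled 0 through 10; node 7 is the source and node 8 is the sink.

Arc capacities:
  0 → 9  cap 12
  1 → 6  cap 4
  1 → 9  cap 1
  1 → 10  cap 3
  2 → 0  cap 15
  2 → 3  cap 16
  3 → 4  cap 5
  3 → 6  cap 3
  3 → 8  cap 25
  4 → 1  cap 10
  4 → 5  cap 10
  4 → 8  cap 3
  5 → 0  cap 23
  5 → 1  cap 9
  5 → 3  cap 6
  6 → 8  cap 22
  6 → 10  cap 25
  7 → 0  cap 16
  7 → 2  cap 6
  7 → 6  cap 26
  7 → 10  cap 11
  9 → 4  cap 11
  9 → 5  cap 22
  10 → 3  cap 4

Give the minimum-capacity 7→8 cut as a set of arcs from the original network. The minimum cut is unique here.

Min-cut arcs: {(4,8), (5,3), (6,8), (7,2), (10,3)} (total capacity 41)

augment #1: 7→6→8 push 22
augment #2: 7→2→3→8 push 6
augment #3: 7→10→3→8 push 4
augment #4: 7→0→9→4→8 push 3
augment #5: 7→0→9→5→3→8 push 6
max flow = 41; residual-reachable set from 7 gives S-side
cut edges (S→T): {(4,8), (5,3), (6,8), (7,2), (10,3)} total cap 41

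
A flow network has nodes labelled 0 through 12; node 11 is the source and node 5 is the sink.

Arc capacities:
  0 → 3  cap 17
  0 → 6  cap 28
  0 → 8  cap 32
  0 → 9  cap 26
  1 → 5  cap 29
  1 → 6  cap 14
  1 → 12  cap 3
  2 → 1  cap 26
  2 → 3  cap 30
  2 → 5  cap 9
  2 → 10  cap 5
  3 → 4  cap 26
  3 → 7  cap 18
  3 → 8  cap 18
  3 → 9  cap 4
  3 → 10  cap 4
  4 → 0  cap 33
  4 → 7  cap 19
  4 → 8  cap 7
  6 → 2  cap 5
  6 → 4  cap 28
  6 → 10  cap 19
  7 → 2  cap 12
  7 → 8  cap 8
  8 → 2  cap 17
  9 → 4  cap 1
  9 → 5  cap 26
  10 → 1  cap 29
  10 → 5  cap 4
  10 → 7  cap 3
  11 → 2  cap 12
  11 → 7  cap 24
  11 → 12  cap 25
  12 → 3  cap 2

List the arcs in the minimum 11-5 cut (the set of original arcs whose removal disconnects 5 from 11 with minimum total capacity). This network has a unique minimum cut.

Min-cut arcs: {(7,2), (7,8), (11,2), (12,3)} (total capacity 34)

augment #1: 11→2→5 push 9
augment #2: 11→2→1→5 push 3
augment #3: 11→7→2→1→5 push 12
augment #4: 11→12→3→9→5 push 2
augment #5: 11→7→8→2→1→5 push 8
max flow = 34; residual-reachable set from 11 gives S-side
cut edges (S→T): {(7,2), (7,8), (11,2), (12,3)} total cap 34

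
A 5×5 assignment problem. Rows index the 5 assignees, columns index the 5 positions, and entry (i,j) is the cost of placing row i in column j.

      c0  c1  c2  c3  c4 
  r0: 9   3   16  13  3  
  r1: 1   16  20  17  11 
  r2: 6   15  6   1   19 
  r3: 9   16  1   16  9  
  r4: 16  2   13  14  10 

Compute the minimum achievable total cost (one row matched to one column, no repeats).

optimal assignment: row0→col4 (cost 3), row1→col0 (cost 1), row2→col3 (cost 1), row3→col2 (cost 1), row4→col1 (cost 2)
total = 3 + 1 + 1 + 1 + 2 = 8

Minimum assignment cost: 8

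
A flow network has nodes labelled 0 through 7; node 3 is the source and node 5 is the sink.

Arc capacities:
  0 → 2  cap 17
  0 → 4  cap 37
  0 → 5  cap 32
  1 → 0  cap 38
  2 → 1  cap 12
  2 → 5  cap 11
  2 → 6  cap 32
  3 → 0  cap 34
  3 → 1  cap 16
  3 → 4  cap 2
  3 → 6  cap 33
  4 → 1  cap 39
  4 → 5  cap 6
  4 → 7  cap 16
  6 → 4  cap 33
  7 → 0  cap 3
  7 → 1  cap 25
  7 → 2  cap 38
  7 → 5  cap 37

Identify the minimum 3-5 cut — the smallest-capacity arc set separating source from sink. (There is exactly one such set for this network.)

Min-cut arcs: {(0,5), (2,5), (4,5), (4,7)} (total capacity 65)

augment #1: 3→0→5 push 32
augment #2: 3→4→5 push 2
augment #3: 3→0→2→5 push 2
augment #4: 3→6→4→5 push 4
augment #5: 3→1→0→2→5 push 9
augment #6: 3→6→4→7→5 push 16
max flow = 65; residual-reachable set from 3 gives S-side
cut edges (S→T): {(0,5), (2,5), (4,5), (4,7)} total cap 65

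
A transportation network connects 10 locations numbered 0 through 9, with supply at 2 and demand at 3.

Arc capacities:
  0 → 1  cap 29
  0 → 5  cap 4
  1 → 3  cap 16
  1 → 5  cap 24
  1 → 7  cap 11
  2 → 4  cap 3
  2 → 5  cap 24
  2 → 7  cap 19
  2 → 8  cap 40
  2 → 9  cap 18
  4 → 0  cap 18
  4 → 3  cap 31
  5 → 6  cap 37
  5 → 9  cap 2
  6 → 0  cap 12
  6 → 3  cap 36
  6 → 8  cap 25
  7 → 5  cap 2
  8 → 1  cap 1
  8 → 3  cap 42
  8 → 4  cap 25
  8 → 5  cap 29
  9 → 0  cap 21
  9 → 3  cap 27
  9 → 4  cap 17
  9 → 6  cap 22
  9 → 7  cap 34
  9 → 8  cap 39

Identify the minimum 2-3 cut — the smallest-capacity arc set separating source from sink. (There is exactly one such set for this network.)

Min-cut arcs: {(2,4), (2,5), (2,8), (2,9), (7,5)} (total capacity 87)

augment #1: 2→4→3 push 3
augment #2: 2→8→3 push 40
augment #3: 2→9→3 push 18
augment #4: 2→5→6→3 push 24
augment #5: 2→7→5→6→3 push 2
max flow = 87; residual-reachable set from 2 gives S-side
cut edges (S→T): {(2,4), (2,5), (2,8), (2,9), (7,5)} total cap 87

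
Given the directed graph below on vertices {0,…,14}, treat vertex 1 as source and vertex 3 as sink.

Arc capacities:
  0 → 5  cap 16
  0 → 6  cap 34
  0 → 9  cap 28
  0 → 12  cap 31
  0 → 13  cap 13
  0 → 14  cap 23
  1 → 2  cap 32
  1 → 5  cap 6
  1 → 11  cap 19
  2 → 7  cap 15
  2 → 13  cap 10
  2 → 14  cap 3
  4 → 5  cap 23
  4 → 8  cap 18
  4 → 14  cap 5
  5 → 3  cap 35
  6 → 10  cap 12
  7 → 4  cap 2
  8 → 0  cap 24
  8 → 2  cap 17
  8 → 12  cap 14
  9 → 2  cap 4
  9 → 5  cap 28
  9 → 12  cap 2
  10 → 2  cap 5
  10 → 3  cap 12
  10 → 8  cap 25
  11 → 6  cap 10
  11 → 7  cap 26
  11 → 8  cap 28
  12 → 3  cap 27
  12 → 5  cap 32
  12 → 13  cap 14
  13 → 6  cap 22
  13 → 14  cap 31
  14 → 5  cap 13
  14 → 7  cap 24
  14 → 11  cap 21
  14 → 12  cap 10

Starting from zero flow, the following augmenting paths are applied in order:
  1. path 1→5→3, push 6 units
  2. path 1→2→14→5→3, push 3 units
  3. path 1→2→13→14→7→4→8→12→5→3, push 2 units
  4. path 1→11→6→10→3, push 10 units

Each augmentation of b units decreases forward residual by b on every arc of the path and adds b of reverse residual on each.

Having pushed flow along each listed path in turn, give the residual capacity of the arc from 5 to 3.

Residual capacity of (5,3): 24

after path 1 (1→5→3, push 6): res(5,3)=29
after path 2 (1→2→14→5→3, push 3): res(5,3)=26
after path 3 (1→2→13→14→7→4→8→12→5→3, push 2): res(5,3)=24
after path 4 (1→11→6→10→3, push 10): res(5,3)=24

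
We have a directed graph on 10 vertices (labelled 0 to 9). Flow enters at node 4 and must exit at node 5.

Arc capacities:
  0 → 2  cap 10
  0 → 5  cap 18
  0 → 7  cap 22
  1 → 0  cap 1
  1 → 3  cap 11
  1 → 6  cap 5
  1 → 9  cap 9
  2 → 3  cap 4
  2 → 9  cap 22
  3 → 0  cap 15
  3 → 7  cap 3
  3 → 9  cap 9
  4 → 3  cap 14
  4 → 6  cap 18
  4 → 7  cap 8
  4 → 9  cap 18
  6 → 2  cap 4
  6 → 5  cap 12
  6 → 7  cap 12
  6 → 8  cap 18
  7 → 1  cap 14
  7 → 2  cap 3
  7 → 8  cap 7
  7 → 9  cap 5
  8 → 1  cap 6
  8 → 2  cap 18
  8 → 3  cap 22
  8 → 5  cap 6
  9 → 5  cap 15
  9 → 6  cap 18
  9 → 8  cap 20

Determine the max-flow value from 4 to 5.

Maximum flow value: 49

augment #1: 4→6→5 bottleneck 12, total now 12
augment #2: 4→9→5 bottleneck 15, total now 27
augment #3: 4→3→0→5 bottleneck 14, total now 41
augment #4: 4→6→8→5 bottleneck 6, total now 47
augment #5: 4→7→1→0→5 bottleneck 1, total now 48
augment #6: 4→7→1→3→0→5 bottleneck 1, total now 49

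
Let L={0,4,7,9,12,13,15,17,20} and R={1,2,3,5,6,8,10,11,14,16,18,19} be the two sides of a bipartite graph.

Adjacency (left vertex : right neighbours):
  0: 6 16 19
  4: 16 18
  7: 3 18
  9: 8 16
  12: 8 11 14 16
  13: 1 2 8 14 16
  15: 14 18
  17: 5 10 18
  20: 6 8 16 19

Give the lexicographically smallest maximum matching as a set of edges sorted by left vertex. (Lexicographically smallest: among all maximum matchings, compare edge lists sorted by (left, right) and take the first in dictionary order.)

Lex-smallest maximum matching: {(0,6), (4,16), (7,3), (9,8), (12,11), (13,1), (15,14), (17,5), (20,19)}

|M| = 9 (so the lex-smallest maximum matching has 9 edges)
process left vertices in ascending order; for each, take the smallest-labelled available neighbour that still permits 9 edges overall, or leave it unmatched if none does
lex-smallest matching: {0-6, 4-16, 7-3, 9-8, 12-11, 13-1, 15-14, 17-5, 20-19}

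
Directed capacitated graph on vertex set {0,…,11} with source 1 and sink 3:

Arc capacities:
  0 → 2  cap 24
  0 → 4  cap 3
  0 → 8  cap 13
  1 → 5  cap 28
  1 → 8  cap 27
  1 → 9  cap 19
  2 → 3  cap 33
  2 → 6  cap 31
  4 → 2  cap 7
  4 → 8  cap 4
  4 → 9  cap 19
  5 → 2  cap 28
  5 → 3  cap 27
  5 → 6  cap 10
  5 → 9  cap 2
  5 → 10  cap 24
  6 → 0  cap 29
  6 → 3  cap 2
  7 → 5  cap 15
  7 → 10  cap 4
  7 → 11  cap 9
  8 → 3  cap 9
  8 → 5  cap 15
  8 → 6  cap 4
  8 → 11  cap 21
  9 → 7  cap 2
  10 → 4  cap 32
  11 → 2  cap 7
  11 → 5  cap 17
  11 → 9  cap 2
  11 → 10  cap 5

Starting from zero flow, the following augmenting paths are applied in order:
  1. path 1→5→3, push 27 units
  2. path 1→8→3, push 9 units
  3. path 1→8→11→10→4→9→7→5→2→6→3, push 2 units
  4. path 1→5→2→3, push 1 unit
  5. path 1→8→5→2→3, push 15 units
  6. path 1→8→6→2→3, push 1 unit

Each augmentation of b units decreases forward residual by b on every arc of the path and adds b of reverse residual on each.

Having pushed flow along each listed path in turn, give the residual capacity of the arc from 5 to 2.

Residual capacity of (5,2): 10

after path 1 (1→5→3, push 27): res(5,2)=28
after path 2 (1→8→3, push 9): res(5,2)=28
after path 3 (1→8→11→10→4→9→7→5→2→6→3, push 2): res(5,2)=26
after path 4 (1→5→2→3, push 1): res(5,2)=25
after path 5 (1→8→5→2→3, push 15): res(5,2)=10
after path 6 (1→8→6→2→3, push 1): res(5,2)=10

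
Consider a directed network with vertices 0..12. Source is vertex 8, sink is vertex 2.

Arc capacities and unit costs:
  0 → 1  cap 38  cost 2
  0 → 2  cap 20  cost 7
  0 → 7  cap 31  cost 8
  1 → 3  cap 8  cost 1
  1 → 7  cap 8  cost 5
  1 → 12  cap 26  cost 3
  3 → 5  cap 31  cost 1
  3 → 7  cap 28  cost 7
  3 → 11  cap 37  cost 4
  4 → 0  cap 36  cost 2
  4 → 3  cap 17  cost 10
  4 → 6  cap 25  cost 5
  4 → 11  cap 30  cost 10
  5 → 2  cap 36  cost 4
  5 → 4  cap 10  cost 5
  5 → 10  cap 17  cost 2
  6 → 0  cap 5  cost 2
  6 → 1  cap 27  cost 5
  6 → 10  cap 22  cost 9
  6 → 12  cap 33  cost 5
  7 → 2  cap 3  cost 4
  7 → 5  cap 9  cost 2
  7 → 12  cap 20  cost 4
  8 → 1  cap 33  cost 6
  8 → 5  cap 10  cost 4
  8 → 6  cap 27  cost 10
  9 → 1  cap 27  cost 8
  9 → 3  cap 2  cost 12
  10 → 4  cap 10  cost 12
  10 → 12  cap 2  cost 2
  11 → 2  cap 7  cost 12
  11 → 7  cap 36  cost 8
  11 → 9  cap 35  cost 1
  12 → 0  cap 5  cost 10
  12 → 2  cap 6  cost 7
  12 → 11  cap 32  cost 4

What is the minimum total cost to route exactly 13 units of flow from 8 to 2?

shortest-cost path #1: 8→5→2 push 10 @ unit cost 8 (adds 80)
shortest-cost path #2: 8→1→3→5→2 push 3 @ unit cost 12 (adds 36)
total cost = 116

Minimum cost for 13 units: 116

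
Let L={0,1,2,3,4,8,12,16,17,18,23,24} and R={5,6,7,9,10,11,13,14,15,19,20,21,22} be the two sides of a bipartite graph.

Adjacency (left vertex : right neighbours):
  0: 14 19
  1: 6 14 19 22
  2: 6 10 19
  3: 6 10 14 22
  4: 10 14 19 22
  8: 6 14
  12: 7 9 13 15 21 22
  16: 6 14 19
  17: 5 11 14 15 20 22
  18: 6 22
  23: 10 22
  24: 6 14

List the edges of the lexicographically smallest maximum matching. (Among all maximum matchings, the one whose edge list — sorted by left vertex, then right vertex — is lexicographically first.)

Lex-smallest maximum matching: {(0,14), (1,6), (2,10), (3,22), (4,19), (12,7), (17,5)}

|M| = 7 (so the lex-smallest maximum matching has 7 edges)
process left vertices in ascending order; for each, take the smallest-labelled available neighbour that still permits 7 edges overall, or leave it unmatched if none does
lex-smallest matching: {0-14, 1-6, 2-10, 3-22, 4-19, 12-7, 17-5}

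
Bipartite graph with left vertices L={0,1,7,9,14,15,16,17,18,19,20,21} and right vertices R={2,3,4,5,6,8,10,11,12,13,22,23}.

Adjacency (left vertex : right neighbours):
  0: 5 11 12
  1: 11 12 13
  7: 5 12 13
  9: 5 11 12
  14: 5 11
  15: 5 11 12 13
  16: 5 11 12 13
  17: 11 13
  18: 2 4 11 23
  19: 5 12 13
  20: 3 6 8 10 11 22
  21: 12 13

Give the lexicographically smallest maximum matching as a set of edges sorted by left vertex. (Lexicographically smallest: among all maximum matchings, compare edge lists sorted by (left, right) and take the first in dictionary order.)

Lex-smallest maximum matching: {(0,5), (1,11), (7,12), (15,13), (18,2), (20,3)}

|M| = 6 (so the lex-smallest maximum matching has 6 edges)
process left vertices in ascending order; for each, take the smallest-labelled available neighbour that still permits 6 edges overall, or leave it unmatched if none does
lex-smallest matching: {0-5, 1-11, 7-12, 15-13, 18-2, 20-3}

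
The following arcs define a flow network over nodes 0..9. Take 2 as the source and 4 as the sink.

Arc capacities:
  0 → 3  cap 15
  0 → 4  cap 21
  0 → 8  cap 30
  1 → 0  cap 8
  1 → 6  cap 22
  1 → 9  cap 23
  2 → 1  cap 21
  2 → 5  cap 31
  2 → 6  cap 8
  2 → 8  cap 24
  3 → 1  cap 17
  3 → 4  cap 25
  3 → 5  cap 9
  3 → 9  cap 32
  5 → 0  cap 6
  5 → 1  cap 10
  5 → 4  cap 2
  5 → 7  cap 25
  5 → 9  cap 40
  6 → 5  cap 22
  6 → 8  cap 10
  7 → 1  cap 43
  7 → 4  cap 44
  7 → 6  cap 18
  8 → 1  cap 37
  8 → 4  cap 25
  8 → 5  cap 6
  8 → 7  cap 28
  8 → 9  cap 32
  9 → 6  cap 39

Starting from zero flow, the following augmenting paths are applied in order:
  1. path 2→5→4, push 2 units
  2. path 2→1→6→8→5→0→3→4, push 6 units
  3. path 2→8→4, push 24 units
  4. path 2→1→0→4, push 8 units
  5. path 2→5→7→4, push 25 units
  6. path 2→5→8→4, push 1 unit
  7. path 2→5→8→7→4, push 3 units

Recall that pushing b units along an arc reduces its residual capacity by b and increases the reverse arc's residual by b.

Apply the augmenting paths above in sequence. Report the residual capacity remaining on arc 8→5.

after path 1 (2→5→4, push 2): res(8,5)=6
after path 2 (2→1→6→8→5→0→3→4, push 6): res(8,5)=0
after path 3 (2→8→4, push 24): res(8,5)=0
after path 4 (2→1→0→4, push 8): res(8,5)=0
after path 5 (2→5→7→4, push 25): res(8,5)=0
after path 6 (2→5→8→4, push 1): res(8,5)=1
after path 7 (2→5→8→7→4, push 3): res(8,5)=4

Residual capacity of (8,5): 4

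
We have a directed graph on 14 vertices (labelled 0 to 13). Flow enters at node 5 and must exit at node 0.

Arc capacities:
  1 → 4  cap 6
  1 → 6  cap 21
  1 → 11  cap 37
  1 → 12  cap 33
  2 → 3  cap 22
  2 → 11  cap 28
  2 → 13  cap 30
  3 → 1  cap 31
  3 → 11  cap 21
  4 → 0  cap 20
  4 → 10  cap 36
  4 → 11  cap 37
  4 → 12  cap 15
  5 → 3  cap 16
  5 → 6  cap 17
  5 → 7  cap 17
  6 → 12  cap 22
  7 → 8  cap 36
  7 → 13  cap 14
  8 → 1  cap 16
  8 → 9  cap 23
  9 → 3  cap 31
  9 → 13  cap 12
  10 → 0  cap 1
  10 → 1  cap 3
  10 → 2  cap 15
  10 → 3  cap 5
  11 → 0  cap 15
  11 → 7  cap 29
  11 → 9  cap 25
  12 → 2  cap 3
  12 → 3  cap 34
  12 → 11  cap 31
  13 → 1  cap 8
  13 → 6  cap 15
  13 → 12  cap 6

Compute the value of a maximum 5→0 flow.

Maximum flow value: 21

augment #1: 5→3→11→0 bottleneck 15, total now 15
augment #2: 5→3→1→4→0 bottleneck 1, total now 16
augment #3: 5→7→8→1→4→0 bottleneck 5, total now 21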